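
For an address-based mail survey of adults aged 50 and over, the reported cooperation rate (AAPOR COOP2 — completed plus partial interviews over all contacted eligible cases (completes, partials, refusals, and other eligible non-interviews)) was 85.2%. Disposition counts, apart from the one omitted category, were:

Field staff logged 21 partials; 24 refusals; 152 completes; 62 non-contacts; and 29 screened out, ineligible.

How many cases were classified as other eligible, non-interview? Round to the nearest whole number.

6

Numerator → 152 + 21 = 173
COOP2 = 173 / D = 0.852
D = 173 / 0.852 = 203.1
Other denominator terms total 197
other eligible, non-interview = 203.1 − 197 ≈ 6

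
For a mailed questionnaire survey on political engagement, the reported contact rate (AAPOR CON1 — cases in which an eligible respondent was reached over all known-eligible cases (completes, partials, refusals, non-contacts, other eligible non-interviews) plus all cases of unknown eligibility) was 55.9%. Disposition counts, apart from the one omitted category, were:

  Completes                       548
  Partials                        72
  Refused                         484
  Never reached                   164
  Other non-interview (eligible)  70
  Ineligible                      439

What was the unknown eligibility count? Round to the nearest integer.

762

Numerator: 548 + 72 + 484 + 70 = 1174
CON1 = 1174 / D = 0.559
D = 1174 / 0.559 = 2100.2
Other denominator terms total 1338
unknown eligibility = 2100.2 − 1338 ≈ 762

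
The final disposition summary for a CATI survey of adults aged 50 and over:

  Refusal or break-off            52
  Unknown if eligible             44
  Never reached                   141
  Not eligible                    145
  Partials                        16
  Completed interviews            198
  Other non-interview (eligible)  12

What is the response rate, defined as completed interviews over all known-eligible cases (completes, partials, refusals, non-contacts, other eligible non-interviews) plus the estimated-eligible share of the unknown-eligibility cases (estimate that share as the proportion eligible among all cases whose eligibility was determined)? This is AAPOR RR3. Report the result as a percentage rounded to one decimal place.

43.8%

Numerator: 198
Known eligible: 198 + 16 + 52 + 141 + 12 = 419
e = 419 / (419 + 145) = 419 / 564 = 0.7429
Estimated eligible among unknowns: 0.7429 × 44 = 32.69
Base: 419 + 32.69 = 451.69
RR3 = 198 / 451.69 = 0.4384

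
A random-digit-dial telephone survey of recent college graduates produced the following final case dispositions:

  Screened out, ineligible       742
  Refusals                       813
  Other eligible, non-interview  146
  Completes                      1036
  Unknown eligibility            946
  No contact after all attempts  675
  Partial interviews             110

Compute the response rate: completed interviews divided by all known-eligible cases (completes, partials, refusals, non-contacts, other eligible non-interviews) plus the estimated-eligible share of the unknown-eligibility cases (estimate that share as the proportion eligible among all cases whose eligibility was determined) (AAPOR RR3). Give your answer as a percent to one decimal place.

29.4%

Num: 1036
Known eligible: 1036 + 110 + 813 + 675 + 146 = 2780
e = 2780 / (2780 + 742) = 2780 / 3522 = 0.7893
Estimated eligible among unknowns: 0.7893 × 946 = 746.68
Base: 2780 + 746.68 = 3526.68
RR3 = 1036 / 3526.68 = 0.2938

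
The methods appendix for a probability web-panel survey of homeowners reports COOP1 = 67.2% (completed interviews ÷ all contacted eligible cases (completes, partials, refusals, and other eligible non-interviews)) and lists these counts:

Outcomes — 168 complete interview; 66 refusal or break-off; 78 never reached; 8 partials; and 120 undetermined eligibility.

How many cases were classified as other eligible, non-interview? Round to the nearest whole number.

COOP1 = 168 / D = 0.672
D = 168 / 0.672 = 250.0
Rest of base = 242
other eligible, non-interview = 250.0 − 242 ≈ 8

8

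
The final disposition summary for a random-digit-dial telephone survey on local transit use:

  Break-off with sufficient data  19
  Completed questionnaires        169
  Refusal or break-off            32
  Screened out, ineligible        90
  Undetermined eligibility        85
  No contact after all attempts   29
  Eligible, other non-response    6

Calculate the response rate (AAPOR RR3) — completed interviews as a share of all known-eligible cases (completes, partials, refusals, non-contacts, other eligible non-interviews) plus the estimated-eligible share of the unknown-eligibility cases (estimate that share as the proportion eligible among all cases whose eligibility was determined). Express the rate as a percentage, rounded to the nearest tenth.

53.2%

Num → 169
Eligible (known) → 169 + 19 + 32 + 29 + 6 = 255
e = 255 / (255 + 90) = 255 / 345 = 0.7391
Eligible share of unknowns → 0.7391 × 85 = 62.82
Denominator → 255 + 62.82 = 317.82
RR3 = 169 / 317.82 = 0.5317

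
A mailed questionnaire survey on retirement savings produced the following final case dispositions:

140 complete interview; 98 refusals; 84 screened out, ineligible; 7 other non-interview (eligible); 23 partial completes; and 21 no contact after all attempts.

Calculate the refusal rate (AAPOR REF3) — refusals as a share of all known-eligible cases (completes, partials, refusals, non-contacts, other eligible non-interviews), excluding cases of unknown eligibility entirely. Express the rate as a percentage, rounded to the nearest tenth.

33.9%

Top → 98
Denom → 140 + 23 + 98 + 21 + 7 = 289
REF3 = 98 / 289 = 0.3391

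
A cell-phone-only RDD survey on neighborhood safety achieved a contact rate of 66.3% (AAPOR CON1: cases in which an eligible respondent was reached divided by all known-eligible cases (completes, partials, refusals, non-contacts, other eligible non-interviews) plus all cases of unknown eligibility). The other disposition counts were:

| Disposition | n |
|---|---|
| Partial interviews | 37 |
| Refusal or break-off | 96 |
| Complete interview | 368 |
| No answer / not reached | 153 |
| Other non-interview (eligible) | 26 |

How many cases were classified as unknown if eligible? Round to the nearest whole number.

115

Num → 368 + 37 + 96 + 26 = 527
CON1 = 527 / D = 0.663
D = 527 / 0.663 = 794.9
Remaining denominator categories sum to 680
unknown if eligible = 794.9 − 680 ≈ 115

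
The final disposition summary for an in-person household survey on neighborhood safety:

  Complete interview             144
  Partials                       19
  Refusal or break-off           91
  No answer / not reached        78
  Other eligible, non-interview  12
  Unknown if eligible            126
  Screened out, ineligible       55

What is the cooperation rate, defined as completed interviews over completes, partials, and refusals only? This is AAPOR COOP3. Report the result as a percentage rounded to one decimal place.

Top → 144
Denominator → 144 + 19 + 91 = 254
COOP3 = 144 / 254 = 0.5669

56.7%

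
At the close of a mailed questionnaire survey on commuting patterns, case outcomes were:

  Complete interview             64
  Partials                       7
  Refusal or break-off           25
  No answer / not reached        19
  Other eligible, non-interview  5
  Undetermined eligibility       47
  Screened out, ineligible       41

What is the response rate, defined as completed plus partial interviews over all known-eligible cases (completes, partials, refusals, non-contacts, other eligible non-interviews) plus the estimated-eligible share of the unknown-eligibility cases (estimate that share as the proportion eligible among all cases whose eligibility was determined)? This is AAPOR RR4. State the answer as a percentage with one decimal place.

45.8%

Num: 64 + 7 = 71
Known eligible: 64 + 7 + 25 + 19 + 5 = 120
e = 120 / (120 + 41) = 120 / 161 = 0.7453
Estimated eligible among unknowns: 0.7453 × 47 = 35.03
Denom: 120 + 35.03 = 155.03
RR4 = 71 / 155.03 = 0.4580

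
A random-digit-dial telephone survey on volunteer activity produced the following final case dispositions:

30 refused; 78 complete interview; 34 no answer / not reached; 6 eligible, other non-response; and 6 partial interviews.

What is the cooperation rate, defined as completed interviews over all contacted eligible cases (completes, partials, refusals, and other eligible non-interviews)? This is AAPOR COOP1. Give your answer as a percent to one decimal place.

Top = 78
Denom = 78 + 6 + 30 + 6 = 120
COOP1 = 78 / 120 = 0.6500

65.0%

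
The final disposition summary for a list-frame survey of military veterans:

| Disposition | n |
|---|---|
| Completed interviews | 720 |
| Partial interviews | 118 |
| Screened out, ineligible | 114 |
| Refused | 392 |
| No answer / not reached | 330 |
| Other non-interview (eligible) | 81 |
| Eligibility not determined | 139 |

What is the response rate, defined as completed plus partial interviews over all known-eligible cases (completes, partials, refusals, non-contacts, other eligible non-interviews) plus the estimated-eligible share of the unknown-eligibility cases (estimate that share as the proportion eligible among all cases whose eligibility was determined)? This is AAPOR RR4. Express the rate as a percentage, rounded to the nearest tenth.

47.3%

Top = 720 + 118 = 838
Eligible (known) = 720 + 118 + 392 + 330 + 81 = 1641
e = 1641 / (1641 + 114) = 1641 / 1755 = 0.9350
Eligible share of unknowns = 0.9350 × 139 = 129.97
Denom = 1641 + 129.97 = 1770.97
RR4 = 838 / 1770.97 = 0.4732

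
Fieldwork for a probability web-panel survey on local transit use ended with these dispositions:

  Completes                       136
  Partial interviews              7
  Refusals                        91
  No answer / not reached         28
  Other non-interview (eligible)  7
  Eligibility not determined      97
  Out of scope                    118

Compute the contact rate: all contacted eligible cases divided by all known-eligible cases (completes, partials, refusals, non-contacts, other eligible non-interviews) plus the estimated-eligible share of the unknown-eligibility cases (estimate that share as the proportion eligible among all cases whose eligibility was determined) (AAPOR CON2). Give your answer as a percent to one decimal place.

71.6%

Top = 136 + 7 + 91 + 7 = 241
Eligible (known) = 136 + 7 + 91 + 28 + 7 = 269
e = 269 / (269 + 118) = 269 / 387 = 0.6951
Eligible share of unknowns = 0.6951 × 97 = 67.42
Base = 269 + 67.42 = 336.42
CON2 = 241 / 336.42 = 0.7164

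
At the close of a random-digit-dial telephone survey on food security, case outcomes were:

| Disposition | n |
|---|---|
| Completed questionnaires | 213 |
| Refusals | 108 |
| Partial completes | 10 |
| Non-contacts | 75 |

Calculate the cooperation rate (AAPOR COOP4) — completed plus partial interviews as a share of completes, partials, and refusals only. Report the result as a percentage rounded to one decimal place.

Num: 213 + 10 = 223
Denominator: 213 + 10 + 108 = 331
COOP4 = 223 / 331 = 0.6737

67.4%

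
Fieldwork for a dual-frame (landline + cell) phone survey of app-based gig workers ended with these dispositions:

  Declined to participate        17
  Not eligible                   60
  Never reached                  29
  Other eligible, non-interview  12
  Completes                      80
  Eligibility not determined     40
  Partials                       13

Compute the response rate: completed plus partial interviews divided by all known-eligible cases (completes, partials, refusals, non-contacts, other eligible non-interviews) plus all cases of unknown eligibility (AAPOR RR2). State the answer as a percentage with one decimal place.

Num = 80 + 13 = 93
Denominator = 80 + 13 + 17 + 29 + 12 + 40 = 191
RR2 = 93 / 191 = 0.4869

48.7%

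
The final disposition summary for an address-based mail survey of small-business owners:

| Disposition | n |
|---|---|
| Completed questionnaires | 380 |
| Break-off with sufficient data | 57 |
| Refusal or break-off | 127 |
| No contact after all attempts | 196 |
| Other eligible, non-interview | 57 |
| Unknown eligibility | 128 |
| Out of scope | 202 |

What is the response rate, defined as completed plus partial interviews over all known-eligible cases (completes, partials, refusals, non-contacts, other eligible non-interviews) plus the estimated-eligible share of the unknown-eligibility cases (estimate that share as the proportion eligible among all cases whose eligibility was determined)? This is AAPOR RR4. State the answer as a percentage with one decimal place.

Top = 380 + 57 = 437
Known eligible = 380 + 57 + 127 + 196 + 57 = 817
e = 817 / (817 + 202) = 817 / 1019 = 0.8018
Eligible share of unknowns = 0.8018 × 128 = 102.63
Denominator = 817 + 102.63 = 919.63
RR4 = 437 / 919.63 = 0.4752

47.5%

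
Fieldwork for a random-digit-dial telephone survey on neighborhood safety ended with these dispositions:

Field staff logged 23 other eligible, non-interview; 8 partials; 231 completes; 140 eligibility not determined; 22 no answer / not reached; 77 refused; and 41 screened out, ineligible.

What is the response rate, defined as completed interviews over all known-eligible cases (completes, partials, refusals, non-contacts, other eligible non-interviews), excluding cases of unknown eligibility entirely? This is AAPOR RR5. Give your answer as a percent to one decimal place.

Top = 231
Denominator = 231 + 8 + 77 + 22 + 23 = 361
RR5 = 231 / 361 = 0.6399

64.0%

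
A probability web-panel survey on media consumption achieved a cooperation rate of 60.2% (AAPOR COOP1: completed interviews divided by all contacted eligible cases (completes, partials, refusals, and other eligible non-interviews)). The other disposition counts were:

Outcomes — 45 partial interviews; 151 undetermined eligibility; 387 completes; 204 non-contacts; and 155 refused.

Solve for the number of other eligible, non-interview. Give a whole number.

56

COOP1 = 387 / D = 0.602
D = 387 / 0.602 = 642.9
Remaining denominator categories sum to 587
other eligible, non-interview = 642.9 − 587 ≈ 56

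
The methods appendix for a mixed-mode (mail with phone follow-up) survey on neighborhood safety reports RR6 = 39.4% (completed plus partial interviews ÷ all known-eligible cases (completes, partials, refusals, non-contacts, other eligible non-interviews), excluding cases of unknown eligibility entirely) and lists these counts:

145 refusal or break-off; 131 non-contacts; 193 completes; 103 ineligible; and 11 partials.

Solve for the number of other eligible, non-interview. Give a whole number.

38

Num = 193 + 11 = 204
RR6 = 204 / D = 0.394
D = 204 / 0.394 = 517.8
Rest of base = 480
other eligible, non-interview = 517.8 − 480 ≈ 38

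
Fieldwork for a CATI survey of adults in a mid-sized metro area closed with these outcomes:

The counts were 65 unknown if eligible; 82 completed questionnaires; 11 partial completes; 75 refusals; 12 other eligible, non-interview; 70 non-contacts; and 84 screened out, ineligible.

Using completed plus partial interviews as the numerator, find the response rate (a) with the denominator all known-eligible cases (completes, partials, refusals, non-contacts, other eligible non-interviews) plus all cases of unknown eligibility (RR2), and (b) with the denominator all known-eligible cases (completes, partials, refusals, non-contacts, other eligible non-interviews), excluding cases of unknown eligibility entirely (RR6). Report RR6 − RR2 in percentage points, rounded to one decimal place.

7.7

Numerator = 82 + 11 = 93
Denominator = 82 + 11 + 75 + 70 + 12 + 65 = 315
RR2 = 93 / 315 = 0.2952
Denominator = 82 + 11 + 75 + 70 + 12 = 250
RR6 = 93 / 250 = 0.3720
Difference = 37.20 − 29.52 = 7.68 percentage points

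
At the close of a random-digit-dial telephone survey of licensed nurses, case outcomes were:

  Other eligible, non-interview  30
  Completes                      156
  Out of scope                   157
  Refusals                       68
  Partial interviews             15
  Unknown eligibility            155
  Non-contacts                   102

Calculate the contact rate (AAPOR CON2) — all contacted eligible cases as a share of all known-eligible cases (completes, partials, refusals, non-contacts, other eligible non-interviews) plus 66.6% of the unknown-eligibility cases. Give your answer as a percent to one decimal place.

56.7%

Num = 156 + 15 + 68 + 30 = 269
Determined eligible = 156 + 15 + 68 + 102 + 30 = 371
e × U = 0.6660 × 155 = 103.23
Denom = 371 + 103.23 = 474.23
CON2 = 269 / 474.23 = 0.5672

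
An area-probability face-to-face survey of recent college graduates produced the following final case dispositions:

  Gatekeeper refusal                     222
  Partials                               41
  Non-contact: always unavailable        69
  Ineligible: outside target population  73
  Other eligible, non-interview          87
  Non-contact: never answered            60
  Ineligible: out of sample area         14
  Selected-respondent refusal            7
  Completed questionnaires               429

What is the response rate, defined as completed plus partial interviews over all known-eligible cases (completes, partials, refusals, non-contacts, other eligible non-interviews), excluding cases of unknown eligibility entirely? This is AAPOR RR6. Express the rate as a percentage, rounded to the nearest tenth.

51.4%

Refused = 222 + 7 = 229
No answer / not reached = 60 + 69 = 129
Not eligible = 73 + 14 = 87
Top: 429 + 41 = 470
Denom: 429 + 41 + 229 + 129 + 87 = 915
RR6 = 470 / 915 = 0.5137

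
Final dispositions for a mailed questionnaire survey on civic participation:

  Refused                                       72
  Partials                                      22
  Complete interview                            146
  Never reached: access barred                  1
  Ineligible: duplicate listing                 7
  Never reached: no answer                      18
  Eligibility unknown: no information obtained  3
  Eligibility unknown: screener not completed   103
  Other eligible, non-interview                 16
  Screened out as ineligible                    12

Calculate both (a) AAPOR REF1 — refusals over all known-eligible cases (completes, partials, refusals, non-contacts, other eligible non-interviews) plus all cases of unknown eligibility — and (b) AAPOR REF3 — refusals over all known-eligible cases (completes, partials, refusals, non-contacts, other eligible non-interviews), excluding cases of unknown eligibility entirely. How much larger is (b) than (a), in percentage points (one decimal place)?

7.3

No answer / not reached = 18 + 1 = 19
Unknown eligibility = 103 + 3 = 106
Ineligible = 12 + 7 = 19
Numerator: 72
Denom: 146 + 22 + 72 + 19 + 16 + 106 = 381
REF1 = 72 / 381 = 0.1890
Denom: 146 + 22 + 72 + 19 + 16 = 275
REF3 = 72 / 275 = 0.2618
Difference = 26.18 − 18.90 = 7.28 percentage points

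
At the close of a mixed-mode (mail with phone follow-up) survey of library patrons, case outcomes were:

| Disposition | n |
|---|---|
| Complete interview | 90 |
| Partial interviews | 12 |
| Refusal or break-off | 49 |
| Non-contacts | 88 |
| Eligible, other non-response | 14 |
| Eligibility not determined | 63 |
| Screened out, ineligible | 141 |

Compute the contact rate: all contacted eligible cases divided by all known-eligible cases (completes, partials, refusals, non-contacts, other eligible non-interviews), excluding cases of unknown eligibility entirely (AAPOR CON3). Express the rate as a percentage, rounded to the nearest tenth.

Num → 90 + 12 + 49 + 14 = 165
Denom → 90 + 12 + 49 + 88 + 14 = 253
CON3 = 165 / 253 = 0.6522

65.2%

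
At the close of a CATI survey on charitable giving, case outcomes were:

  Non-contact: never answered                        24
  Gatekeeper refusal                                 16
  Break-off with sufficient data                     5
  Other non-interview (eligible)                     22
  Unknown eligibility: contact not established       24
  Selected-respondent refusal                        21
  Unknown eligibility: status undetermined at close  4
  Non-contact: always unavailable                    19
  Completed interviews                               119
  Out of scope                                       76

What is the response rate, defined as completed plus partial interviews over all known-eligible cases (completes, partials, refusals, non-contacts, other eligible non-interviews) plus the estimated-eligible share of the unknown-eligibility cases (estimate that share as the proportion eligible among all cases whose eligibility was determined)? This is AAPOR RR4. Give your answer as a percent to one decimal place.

50.2%

Declined to participate = 16 + 21 = 37
No answer / not reached = 24 + 19 = 43
Eligibility not determined = 24 + 4 = 28
Num: 119 + 5 = 124
Eligible (known): 119 + 5 + 37 + 43 + 22 = 226
e = 226 / (226 + 76) = 226 / 302 = 0.7483
Eligible share of unknowns: 0.7483 × 28 = 20.95
Denominator: 226 + 20.95 = 246.95
RR4 = 124 / 246.95 = 0.5021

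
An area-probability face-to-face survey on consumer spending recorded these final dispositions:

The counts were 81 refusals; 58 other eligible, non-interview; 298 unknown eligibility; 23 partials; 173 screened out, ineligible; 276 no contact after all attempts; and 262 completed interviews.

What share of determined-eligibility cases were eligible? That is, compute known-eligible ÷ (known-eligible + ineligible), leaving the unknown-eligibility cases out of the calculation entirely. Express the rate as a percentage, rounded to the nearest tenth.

Determined eligible: 262 + 23 + 81 + 276 + 58 = 700
e = 700 / (700 + 173) = 700 / 873 = 0.8018

80.2%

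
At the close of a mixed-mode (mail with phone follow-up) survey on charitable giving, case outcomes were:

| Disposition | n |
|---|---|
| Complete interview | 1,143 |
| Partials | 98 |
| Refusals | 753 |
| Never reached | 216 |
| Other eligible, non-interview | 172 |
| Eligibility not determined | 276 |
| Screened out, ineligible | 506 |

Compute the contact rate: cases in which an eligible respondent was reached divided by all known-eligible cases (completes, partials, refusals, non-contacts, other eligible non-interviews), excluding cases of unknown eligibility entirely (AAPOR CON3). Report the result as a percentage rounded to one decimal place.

Numerator → 1143 + 98 + 753 + 172 = 2166
Denom → 1143 + 98 + 753 + 216 + 172 = 2382
CON3 = 2166 / 2382 = 0.9093

90.9%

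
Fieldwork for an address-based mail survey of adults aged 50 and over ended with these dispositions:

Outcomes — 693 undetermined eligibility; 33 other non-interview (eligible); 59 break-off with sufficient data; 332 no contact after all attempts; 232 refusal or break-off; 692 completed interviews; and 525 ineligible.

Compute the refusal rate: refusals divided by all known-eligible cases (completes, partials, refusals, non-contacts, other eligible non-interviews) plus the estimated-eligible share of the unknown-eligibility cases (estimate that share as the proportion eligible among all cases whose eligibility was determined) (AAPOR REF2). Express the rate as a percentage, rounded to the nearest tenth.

Num = 232
Determined eligible = 692 + 59 + 232 + 332 + 33 = 1348
e = 1348 / (1348 + 525) = 1348 / 1873 = 0.7197
e × U = 0.7197 × 693 = 498.75
Denominator = 1348 + 498.75 = 1846.75
REF2 = 232 / 1846.75 = 0.1256

12.6%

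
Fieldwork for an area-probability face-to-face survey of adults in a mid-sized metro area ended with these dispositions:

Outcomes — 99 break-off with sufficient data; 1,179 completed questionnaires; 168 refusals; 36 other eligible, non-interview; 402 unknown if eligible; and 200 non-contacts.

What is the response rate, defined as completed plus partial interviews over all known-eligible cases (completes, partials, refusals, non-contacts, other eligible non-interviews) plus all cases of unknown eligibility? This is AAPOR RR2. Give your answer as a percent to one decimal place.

Numerator: 1179 + 99 = 1278
Denom: 1179 + 99 + 168 + 200 + 36 + 402 = 2084
RR2 = 1278 / 2084 = 0.6132

61.3%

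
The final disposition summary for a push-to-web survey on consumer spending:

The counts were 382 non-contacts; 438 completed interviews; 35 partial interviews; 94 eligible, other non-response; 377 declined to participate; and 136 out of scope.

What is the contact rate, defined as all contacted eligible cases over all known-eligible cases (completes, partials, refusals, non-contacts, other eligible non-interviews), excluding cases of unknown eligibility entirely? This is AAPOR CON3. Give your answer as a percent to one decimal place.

71.2%

Numerator = 438 + 35 + 377 + 94 = 944
Base = 438 + 35 + 377 + 382 + 94 = 1326
CON3 = 944 / 1326 = 0.7119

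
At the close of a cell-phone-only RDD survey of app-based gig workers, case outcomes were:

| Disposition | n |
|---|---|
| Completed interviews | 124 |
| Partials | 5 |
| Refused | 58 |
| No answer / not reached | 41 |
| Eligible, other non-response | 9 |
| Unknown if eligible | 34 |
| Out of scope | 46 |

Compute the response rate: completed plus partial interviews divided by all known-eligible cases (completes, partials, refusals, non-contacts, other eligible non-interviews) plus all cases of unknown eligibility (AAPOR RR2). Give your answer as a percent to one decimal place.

47.6%

Top = 124 + 5 = 129
Base = 124 + 5 + 58 + 41 + 9 + 34 = 271
RR2 = 129 / 271 = 0.4760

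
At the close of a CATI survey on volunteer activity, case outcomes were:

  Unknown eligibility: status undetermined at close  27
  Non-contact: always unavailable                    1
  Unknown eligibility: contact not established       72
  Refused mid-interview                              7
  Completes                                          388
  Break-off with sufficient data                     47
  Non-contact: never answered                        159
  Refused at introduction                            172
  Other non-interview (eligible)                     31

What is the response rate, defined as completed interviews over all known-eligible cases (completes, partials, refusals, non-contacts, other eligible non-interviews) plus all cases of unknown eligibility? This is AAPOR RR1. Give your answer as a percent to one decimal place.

Refused = 172 + 7 = 179
Never reached = 159 + 1 = 160
Unknown if eligible = 72 + 27 = 99
Numerator = 388
Denominator = 388 + 47 + 179 + 160 + 31 + 99 = 904
RR1 = 388 / 904 = 0.4292

42.9%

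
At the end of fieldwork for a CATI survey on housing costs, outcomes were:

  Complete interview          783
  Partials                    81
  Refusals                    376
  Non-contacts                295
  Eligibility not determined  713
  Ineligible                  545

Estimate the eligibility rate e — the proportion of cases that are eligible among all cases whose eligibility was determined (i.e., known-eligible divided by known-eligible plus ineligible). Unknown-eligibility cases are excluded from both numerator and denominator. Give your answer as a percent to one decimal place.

Determined eligible → 783 + 81 + 376 + 295 = 1535
e = 1535 / (1535 + 545) = 1535 / 2080 = 0.7380

73.8%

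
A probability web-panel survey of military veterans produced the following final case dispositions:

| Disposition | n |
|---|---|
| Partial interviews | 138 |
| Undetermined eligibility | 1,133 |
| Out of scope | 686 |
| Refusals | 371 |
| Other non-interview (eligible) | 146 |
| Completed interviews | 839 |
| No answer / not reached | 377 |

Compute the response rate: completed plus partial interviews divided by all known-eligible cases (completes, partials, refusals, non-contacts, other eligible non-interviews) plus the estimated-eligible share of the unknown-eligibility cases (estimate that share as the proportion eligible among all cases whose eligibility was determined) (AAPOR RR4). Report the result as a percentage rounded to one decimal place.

Num: 839 + 138 = 977
Known eligible: 839 + 138 + 371 + 377 + 146 = 1871
e = 1871 / (1871 + 686) = 1871 / 2557 = 0.7317
Eligible share of unknowns: 0.7317 × 1133 = 829.02
Base: 1871 + 829.02 = 2700.02
RR4 = 977 / 2700.02 = 0.3618

36.2%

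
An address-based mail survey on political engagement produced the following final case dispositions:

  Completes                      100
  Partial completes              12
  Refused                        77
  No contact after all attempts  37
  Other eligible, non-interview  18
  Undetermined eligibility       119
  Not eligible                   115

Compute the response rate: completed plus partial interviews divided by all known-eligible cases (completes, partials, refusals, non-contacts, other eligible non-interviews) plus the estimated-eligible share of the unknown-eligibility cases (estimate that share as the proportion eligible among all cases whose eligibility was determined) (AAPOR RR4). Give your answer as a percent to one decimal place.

Num = 100 + 12 = 112
Eligible (known) = 100 + 12 + 77 + 37 + 18 = 244
e = 244 / (244 + 115) = 244 / 359 = 0.6797
Eligible share of unknowns = 0.6797 × 119 = 80.88
Base = 244 + 80.88 = 324.88
RR4 = 112 / 324.88 = 0.3447

34.5%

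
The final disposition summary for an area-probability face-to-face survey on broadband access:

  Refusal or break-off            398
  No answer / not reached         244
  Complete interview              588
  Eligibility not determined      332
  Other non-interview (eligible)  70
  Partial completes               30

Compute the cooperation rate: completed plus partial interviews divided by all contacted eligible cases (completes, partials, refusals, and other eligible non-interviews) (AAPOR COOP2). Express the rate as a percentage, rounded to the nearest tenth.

56.9%

Numerator = 588 + 30 = 618
Denom = 588 + 30 + 398 + 70 = 1086
COOP2 = 618 / 1086 = 0.5691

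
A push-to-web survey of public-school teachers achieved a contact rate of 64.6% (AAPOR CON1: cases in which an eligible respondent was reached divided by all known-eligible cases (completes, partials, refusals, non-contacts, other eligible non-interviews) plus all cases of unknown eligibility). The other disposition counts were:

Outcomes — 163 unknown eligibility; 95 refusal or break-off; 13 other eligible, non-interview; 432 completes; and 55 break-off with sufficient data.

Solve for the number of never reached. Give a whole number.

163

Top = 432 + 55 + 95 + 13 = 595
CON1 = 595 / D = 0.646
D = 595 / 0.646 = 921.1
Rest of base = 758
never reached = 921.1 − 758 ≈ 163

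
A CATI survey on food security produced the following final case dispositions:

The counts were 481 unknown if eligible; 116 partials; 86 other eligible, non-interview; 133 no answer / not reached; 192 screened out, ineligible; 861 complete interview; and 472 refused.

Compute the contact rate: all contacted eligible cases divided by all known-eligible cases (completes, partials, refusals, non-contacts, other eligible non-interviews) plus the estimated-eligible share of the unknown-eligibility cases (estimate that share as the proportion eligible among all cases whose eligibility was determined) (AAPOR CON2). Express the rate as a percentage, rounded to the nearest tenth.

73.1%

Top: 861 + 116 + 472 + 86 = 1535
Known eligible: 861 + 116 + 472 + 133 + 86 = 1668
e = 1668 / (1668 + 192) = 1668 / 1860 = 0.8968
Eligible share of unknowns: 0.8968 × 481 = 431.36
Denominator: 1668 + 431.36 = 2099.36
CON2 = 1535 / 2099.36 = 0.7312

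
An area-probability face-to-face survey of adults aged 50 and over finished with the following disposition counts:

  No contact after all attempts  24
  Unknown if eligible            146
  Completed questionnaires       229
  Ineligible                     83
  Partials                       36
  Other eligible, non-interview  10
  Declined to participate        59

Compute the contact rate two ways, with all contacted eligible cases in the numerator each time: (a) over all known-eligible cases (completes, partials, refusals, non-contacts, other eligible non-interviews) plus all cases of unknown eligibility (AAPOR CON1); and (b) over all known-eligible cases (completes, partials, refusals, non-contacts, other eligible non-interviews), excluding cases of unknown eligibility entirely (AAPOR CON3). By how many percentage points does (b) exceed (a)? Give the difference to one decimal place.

27.0

Num = 229 + 36 + 59 + 10 = 334
Denom = 229 + 36 + 59 + 24 + 10 + 146 = 504
CON1 = 334 / 504 = 0.6627
Denom = 229 + 36 + 59 + 24 + 10 = 358
CON3 = 334 / 358 = 0.9330
Difference = 93.30 − 66.27 = 27.03 percentage points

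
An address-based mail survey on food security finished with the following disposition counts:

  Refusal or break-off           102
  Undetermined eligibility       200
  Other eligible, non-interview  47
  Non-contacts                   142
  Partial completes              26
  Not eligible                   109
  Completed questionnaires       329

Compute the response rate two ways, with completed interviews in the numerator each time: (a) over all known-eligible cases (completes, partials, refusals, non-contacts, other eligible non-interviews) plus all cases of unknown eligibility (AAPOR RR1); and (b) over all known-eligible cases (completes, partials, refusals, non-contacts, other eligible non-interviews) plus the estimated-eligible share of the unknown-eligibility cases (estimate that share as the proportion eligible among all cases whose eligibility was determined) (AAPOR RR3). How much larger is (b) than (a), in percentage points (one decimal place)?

Num → 329
Base → 329 + 26 + 102 + 142 + 47 + 200 = 846
RR1 = 329 / 846 = 0.3889
Eligible (known) → 329 + 26 + 102 + 142 + 47 = 646
e = 646 / (646 + 109) = 646 / 755 = 0.8556
e × U → 0.8556 × 200 = 171.12
Base → 646 + 171.12 = 817.12
RR3 = 329 / 817.12 = 0.4026
Difference = 40.26 − 38.89 = 1.37 percentage points

1.4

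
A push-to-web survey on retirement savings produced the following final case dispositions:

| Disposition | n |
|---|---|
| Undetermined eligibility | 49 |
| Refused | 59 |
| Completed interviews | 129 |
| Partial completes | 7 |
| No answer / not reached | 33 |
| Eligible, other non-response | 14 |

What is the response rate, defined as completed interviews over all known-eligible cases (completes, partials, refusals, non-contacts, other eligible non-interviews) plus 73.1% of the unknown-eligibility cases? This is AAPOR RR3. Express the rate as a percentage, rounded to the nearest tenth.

Numerator: 129
Eligible (known): 129 + 7 + 59 + 33 + 14 = 242
Estimated eligible among unknowns: 0.7310 × 49 = 35.82
Base: 242 + 35.82 = 277.82
RR3 = 129 / 277.82 = 0.4643

46.4%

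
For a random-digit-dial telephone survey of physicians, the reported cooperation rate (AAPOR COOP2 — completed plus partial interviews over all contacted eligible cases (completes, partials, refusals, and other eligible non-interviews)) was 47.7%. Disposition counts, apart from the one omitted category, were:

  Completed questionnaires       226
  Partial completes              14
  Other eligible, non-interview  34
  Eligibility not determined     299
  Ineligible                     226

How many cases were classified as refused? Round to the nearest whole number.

Num: 226 + 14 = 240
COOP2 = 240 / D = 0.477
D = 240 / 0.477 = 503.1
Other denominator terms total 274
refused = 503.1 − 274 ≈ 229

229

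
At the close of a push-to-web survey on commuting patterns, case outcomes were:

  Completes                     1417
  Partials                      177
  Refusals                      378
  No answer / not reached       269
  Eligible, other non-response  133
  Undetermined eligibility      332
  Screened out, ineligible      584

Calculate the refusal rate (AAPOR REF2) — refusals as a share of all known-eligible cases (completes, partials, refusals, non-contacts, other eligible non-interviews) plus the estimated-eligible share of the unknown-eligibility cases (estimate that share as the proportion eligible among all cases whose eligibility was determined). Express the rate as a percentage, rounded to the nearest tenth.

Top = 378
Known eligible = 1417 + 177 + 378 + 269 + 133 = 2374
e = 2374 / (2374 + 584) = 2374 / 2958 = 0.8026
e × U = 0.8026 × 332 = 266.46
Denominator = 2374 + 266.46 = 2640.46
REF2 = 378 / 2640.46 = 0.1432

14.3%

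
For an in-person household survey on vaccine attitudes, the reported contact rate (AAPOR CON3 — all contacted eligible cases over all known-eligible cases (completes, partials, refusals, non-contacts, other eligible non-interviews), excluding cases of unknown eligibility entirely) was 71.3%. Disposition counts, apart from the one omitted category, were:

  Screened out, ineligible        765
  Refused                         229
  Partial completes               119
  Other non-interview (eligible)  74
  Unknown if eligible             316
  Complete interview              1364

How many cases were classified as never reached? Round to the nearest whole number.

Num → 1364 + 119 + 229 + 74 = 1786
CON3 = 1786 / D = 0.713
D = 1786 / 0.713 = 2504.9
Remaining denominator categories sum to 1786
never reached = 2504.9 − 1786 ≈ 719

719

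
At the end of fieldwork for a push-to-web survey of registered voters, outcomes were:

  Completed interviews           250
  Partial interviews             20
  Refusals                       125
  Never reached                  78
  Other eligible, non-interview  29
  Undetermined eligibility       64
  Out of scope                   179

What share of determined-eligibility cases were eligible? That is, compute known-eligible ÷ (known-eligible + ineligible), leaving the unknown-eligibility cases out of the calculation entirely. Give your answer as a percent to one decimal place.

73.7%

Known eligible = 250 + 20 + 125 + 78 + 29 = 502
e = 502 / (502 + 179) = 502 / 681 = 0.7372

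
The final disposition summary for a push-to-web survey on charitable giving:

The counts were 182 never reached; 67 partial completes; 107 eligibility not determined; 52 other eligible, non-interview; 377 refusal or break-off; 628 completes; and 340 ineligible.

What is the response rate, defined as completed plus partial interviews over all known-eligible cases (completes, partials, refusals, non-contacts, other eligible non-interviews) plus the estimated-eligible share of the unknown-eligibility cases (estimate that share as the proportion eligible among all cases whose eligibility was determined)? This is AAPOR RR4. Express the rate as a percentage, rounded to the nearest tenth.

50.0%

Num = 628 + 67 = 695
Known eligible = 628 + 67 + 377 + 182 + 52 = 1306
e = 1306 / (1306 + 340) = 1306 / 1646 = 0.7934
Eligible share of unknowns = 0.7934 × 107 = 84.89
Base = 1306 + 84.89 = 1390.89
RR4 = 695 / 1390.89 = 0.4997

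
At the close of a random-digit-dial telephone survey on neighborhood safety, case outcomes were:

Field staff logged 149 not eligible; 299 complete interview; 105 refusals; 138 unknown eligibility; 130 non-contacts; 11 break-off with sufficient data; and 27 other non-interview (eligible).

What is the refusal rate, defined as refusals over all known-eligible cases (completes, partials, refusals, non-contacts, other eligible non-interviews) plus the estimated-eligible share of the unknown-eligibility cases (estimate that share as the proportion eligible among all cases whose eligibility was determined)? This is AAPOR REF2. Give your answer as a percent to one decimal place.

15.4%

Top → 105
Eligible (known) → 299 + 11 + 105 + 130 + 27 = 572
e = 572 / (572 + 149) = 572 / 721 = 0.7933
Eligible share of unknowns → 0.7933 × 138 = 109.48
Denom → 572 + 109.48 = 681.48
REF2 = 105 / 681.48 = 0.1541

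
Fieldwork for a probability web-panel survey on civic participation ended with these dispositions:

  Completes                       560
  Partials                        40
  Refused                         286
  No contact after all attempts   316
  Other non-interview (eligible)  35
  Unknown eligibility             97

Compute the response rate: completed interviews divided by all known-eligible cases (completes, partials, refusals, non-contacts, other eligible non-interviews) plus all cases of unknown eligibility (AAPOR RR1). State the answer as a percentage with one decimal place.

42.0%

Num → 560
Denominator → 560 + 40 + 286 + 316 + 35 + 97 = 1334
RR1 = 560 / 1334 = 0.4198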